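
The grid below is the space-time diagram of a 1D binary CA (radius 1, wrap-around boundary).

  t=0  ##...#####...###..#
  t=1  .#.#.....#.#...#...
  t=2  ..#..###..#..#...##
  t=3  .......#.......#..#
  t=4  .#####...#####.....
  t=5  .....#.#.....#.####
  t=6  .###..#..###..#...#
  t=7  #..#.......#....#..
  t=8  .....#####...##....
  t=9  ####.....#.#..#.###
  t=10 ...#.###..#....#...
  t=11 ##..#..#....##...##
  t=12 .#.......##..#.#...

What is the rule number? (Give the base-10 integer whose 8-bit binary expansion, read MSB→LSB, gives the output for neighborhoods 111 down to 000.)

97

  ### -> .   bit 7 = 0  t=0,i=0
  ##. -> #   bit 6 = 1  t=0,i=1
  #.# -> #   bit 5 = 1  t=1,i=2
  #.. -> .   bit 4 = 0  t=0,i=2
  .## -> .   bit 3 = 0  t=0,i=5
  .#. -> .   bit 2 = 0  t=1,i=1
  ..# -> .   bit 1 = 0  t=0,i=4
  ... -> #   bit 0 = 1  t=0,i=3
  bits 01100001 = 97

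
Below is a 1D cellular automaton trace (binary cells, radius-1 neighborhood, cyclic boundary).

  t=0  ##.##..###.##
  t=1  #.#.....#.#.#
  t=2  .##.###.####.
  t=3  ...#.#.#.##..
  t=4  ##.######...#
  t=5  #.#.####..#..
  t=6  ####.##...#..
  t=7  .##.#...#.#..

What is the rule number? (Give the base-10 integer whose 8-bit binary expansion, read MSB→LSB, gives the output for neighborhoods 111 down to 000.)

  ###|#  b7=1 t=0,i=0
  ##.|.  b6=0 t=0,i=1
  #.#|#  b5=1 t=0,i=2
  #..|.  b4=0 t=0,i=5
  .##|.  b3=0 t=0,i=3
  .#.|#  b2=1 t=1,i=2
  ..#|.  b1=0 t=0,i=6
  ...|#  b0=1 t=1,i=4
  bits 10100101 = 165

165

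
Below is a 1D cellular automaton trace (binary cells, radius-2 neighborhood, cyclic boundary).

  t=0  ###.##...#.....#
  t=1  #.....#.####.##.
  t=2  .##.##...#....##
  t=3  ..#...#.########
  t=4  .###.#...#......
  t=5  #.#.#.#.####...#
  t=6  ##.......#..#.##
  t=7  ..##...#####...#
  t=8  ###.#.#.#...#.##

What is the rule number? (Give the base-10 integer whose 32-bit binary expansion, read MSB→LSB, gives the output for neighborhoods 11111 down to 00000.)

84796254

  nb #####: next=.  (t=3,i=10, bit31=0)
  nb ####.: next=.  (t=0,i=1, bit30=0)
  nb ###.#: next=.  (t=0,i=2, bit29=0)
  nb ###..: next=.  (t=3,i=15, bit28=0)
  nb ##.##: next=.  (t=0,i=3, bit27=0)
  nb ##.#.: next=#  (t=1,i=15, bit26=1)
  nb ##..#: next=.  (t=3,i=0, bit25=0)
  nb ##...: next=#  (t=0,i=6, bit24=1)
  nb #.###: next=.  (t=1,i=8, bit23=0)
  nb #.##.: next=.  (t=0,i=4, bit22=0)
  nb #.#.#: next=.  (t=5,i=2, bit21=0)
  nb #.#..: next=.  (t=1,i=0, bit20=0)
  nb #..##: next=#  (t=7,i=1, bit19=1)
  nb #..#.: next=#  (t=3,i=1, bit18=1)
  nb #...#: next=.  (t=0,i=7, bit17=0)
  nb #....: next=#  (t=0,i=11, bit16=1)
  nb .####: next=#  (t=0,i=0, bit15=1)
  nb .###.: next=#  (t=4,i=2, bit14=1)
  nb .##.#: next=#  (t=1,i=14, bit13=1)
  nb .##..: next=.  (t=0,i=5, bit12=0)
  nb .#.##: next=.  (t=1,i=7, bit11=0)
  nb .#.#.: next=.  (t=5,i=3, bit10=0)
  nb .#..#: next=#  (t=6,i=10, bit9=1)
  nb .#...: next=#  (t=0,i=10, bit8=1)
  nb ..###: next=.  (t=0,i=15, bit7=0)
  nb ..##.: next=#  (t=2,i=14, bit6=1)
  nb ..#.#: next=.  (t=1,i=6, bit5=0)
  nb ..#..: next=#  (t=0,i=9, bit4=1)
  nb ...##: next=#  (t=0,i=14, bit3=1)
  nb ...#.: next=#  (t=0,i=8, bit2=1)
  nb ....#: next=#  (t=0,i=13, bit1=1)
  nb .....: next=.  (t=0,i=12, bit0=0)
  bits 00000101000011011110001101011110 = 84796254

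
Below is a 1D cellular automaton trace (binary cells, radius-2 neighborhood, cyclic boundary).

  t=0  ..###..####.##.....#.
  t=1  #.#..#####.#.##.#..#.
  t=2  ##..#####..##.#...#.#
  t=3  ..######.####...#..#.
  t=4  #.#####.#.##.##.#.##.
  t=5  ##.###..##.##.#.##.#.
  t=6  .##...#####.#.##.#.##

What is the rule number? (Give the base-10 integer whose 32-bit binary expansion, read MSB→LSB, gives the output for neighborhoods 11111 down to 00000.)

  ##### -> #   bit 31 = 1  t=1,i=7
  ####. -> #   bit 30 = 1  t=0,i=9
  ###.# -> .   bit 29 = 0  t=0,i=10
  ###.. -> .   bit 28 = 0  t=0,i=4
  ##.## -> #   bit 27 = 1  t=0,i=11
  ##.#. -> .   bit 26 = 0  t=1,i=10
  ##..# -> #   bit 25 = 1  t=0,i=5
  ##... -> #   bit 24 = 1  t=0,i=14
  #.### -> .   bit 23 = 0  t=2,i=20
  #.##. -> .   bit 22 = 0  t=0,i=12
  #.#.# -> #   bit 21 = 1  t=1,i=0
  #.#.. -> .   bit 20 = 0  t=1,i=2
  #..## -> #   bit 19 = 1  t=0,i=6
  #..#. -> #   bit 18 = 1  t=1,i=18
  #...# -> #   bit 17 = 1  t=0,i=0
  #.... -> .   bit 16 = 0  t=0,i=15
  .#### -> #   bit 15 = 1  t=0,i=8
  .###. -> .   bit 14 = 0  t=0,i=3
  .##.# -> #   bit 13 = 1  t=1,i=14
  .##.. -> #   bit 12 = 1  t=0,i=13
  .#.## -> #   bit 11 = 1  t=1,i=12
  .#.#. -> #   bit 10 = 1  t=1,i=1
  .#..# -> .   bit 9 = 0  t=1,i=3
  .#... -> .   bit 8 = 0  t=0,i=20
  ..### -> #   bit 7 = 1  t=0,i=2
  ..##. -> #   bit 6 = 1  t=2,i=11
  ..#.# -> .   bit 5 = 0  t=1,i=19
  ..#.. -> #   bit 4 = 1  t=0,i=19
  ...## -> .   bit 3 = 0  t=0,i=1
  ...#. -> .   bit 2 = 0  t=0,i=18
  ....# -> .   bit 1 = 0  t=0,i=17
  ..... -> #   bit 0 = 1  t=0,i=16
  bits 11001011001011101011110011010001 = 3408837841

3408837841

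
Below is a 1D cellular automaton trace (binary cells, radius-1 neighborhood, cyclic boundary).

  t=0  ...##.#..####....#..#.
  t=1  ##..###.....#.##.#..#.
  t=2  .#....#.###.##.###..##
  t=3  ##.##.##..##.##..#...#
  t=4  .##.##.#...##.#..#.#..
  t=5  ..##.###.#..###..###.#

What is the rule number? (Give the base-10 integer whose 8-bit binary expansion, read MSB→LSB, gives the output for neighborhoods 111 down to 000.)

101

  nb ###: next=.  (t=0,i=10, bit7=0)
  nb ##.: next=#  (t=0,i=4, bit6=1)
  nb #.#: next=#  (t=0,i=5, bit5=1)
  nb #..: next=.  (t=0,i=7, bit4=0)
  nb .##: next=.  (t=0,i=3, bit3=0)
  nb .#.: next=#  (t=0,i=6, bit2=1)
  nb ..#: next=.  (t=0,i=2, bit1=0)
  nb ...: next=#  (t=0,i=0, bit0=1)
  bits 01100101 = 101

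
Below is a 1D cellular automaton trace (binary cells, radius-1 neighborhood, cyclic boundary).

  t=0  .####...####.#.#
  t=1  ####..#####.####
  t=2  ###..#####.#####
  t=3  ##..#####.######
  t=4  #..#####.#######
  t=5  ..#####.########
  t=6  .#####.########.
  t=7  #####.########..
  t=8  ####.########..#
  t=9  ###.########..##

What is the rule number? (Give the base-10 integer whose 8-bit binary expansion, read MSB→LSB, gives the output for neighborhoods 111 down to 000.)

175

  ###|#  b7=1 t=0,i=2
  ##.|.  b6=0 t=0,i=4
  #.#|#  b5=1 t=0,i=0
  #..|.  b4=0 t=0,i=5
  .##|#  b3=1 t=0,i=1
  .#.|#  b2=1 t=0,i=13
  ..#|#  b1=1 t=0,i=7
  ...|#  b0=1 t=0,i=6
  bits 10101111 = 175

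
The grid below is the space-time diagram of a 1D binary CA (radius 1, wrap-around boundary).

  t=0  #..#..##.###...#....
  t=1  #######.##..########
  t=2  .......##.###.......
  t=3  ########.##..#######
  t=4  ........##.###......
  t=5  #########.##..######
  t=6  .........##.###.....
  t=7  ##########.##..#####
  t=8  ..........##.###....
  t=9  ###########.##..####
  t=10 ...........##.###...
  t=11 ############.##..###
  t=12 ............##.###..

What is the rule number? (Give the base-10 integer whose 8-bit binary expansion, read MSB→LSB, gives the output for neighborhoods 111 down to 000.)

  ###|.  b7=0 t=0,i=10
  ##.|.  b6=0 t=0,i=7
  #.#|#  b5=1 t=0,i=8
  #..|#  b4=1 t=0,i=1
  .##|#  b3=1 t=0,i=6
  .#.|#  b2=1 t=0,i=0
  ..#|#  b1=1 t=0,i=2
  ...|#  b0=1 t=0,i=13
  bits 00111111 = 63

63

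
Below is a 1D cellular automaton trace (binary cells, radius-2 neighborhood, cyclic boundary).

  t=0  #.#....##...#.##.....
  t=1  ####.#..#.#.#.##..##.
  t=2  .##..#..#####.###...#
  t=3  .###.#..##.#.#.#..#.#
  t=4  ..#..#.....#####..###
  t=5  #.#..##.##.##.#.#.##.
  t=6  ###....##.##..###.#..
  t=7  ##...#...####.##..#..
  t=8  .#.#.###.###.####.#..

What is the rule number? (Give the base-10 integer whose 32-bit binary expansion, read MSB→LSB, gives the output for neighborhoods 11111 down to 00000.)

1249039795

  [31] ##### => .  t=2,i=10
  [30] ####. => #  t=1,i=2
  [29] ###.# => .  t=1,i=3
  [28] ###.. => .  t=2,i=16
  [27] ##.## => #  t=1,i=20
  [26] ##.#. => .  t=1,i=4
  [25] ##..# => #  t=1,i=16
  [24] ##... => .  t=0,i=9
  [23] #.### => .  t=1,i=0
  [22] #.##. => #  t=0,i=14
  [21] #.#.# => #  t=1,i=10
  [20] #.#.. => #  t=0,i=2
  [19] #..## => .  t=1,i=17
  [18] #..#. => .  t=1,i=7
  [17] #...# => #  t=0,i=10
  [16] #.... => .  t=0,i=4
  [15] .#### => #  t=1,i=1
  [14] .###. => #  t=2,i=15
  [13] .##.# => .  t=1,i=19
  [12] .##.. => #  t=0,i=8
  [11] .#.## => .  t=0,i=13
  [10] .#.#. => #  t=0,i=1
  [9] .#..# => .  t=1,i=6
  [8] .#... => #  t=0,i=3
  [7] ..### => #  t=2,i=8
  [6] ..##. => .  t=0,i=7
  [5] ..#.# => #  t=0,i=0
  [4] ..#.. => #  t=2,i=5
  [3] ...## => .  t=0,i=6
  [2] ...#. => .  t=0,i=11
  [1] ....# => #  t=0,i=5
  [0] ..... => #  t=0,i=18
  bits 01001010011100101101010110110011 = 1249039795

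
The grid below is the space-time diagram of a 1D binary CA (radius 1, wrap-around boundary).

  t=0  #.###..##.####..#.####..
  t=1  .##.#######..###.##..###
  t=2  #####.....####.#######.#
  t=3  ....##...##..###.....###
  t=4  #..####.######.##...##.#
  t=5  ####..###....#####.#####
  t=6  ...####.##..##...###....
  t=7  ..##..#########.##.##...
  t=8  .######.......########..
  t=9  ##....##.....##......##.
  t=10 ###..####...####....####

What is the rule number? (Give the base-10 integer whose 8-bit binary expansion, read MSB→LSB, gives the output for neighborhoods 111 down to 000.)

  ###|.  b7=0 t=0,i=3
  ##.|#  b6=1 t=0,i=4
  #.#|#  b5=1 t=0,i=1
  #..|#  b4=1 t=0,i=5
  .##|#  b3=1 t=0,i=2
  .#.|.  b2=0 t=0,i=0
  ..#|#  b1=1 t=0,i=6
  ...|.  b0=0 t=2,i=6
  bits 01111010 = 122

122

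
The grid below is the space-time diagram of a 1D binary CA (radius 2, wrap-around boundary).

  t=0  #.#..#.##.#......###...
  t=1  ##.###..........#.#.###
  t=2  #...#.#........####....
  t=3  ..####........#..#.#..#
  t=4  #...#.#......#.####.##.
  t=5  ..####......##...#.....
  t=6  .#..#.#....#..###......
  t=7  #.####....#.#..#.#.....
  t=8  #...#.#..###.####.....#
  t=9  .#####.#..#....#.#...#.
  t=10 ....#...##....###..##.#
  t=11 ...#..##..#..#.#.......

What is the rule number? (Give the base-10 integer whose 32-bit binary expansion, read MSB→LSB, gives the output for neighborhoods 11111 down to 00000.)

1093027372

  #####|.  b31=0 t=1,i=22
  ####.|#  b30=1 t=1,i=0
  ###.#|.  b29=0 t=1,i=1
  ###..|.  b28=0 t=0,i=19
  ##.##|.  b27=0 t=1,i=2
  ##.#.|.  b26=0 t=0,i=9
  ##..#|.  b25=0 t=10,i=17
  ##...|#  b24=1 t=0,i=20
  #.###|.  b23=0 t=1,i=3
  #.##.|.  b22=0 t=0,i=7
  #.#.#|#  b21=1 t=1,i=18
  #.#..|.  b20=0 t=0,i=2
  #..##|.  b19=0 t=3,i=1
  #..#.|#  b18=1 t=0,i=4
  #...#|#  b17=1 t=0,i=21
  #....|.  b16=0 t=0,i=12
  .####|.  b15=0 t=1,i=21
  .###.|#  b14=1 t=0,i=18
  .##.#|.  b13=0 t=0,i=8
  .##..|.  b12=0 t=5,i=13
  .#.##|.  b11=0 t=0,i=6
  .#.#.|#  b10=1 t=0,i=1
  .#..#|#  b9=1 t=0,i=3
  .#...|.  b8=0 t=0,i=11
  ..###|.  b7=0 t=0,i=17
  ..##.|.  b6=0 t=5,i=12
  ..#.#|#  b5=1 t=0,i=0
  ..#..|.  b4=0 t=2,i=0
  ...##|#  b3=1 t=0,i=16
  ...#.|#  b2=1 t=0,i=22
  ....#|.  b1=0 t=0,i=15
  .....|.  b0=0 t=0,i=13
  bits 01000001001001100100011000101100 = 1093027372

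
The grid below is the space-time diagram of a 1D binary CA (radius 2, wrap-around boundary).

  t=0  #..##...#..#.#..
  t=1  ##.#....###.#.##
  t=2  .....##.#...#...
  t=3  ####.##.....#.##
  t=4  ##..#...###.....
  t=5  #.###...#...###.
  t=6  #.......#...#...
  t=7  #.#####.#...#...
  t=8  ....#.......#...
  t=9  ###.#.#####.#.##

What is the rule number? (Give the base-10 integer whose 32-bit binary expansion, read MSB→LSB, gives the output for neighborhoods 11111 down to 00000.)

  nb #####: next=#  (t=3,i=0, bit31=1)
  nb ####.: next=.  (t=1,i=0, bit30=0)
  nb ###.#: next=.  (t=1,i=1, bit29=0)
  nb ###..: next=.  (t=4,i=10, bit28=0)
  nb ##.##: next=#  (t=3,i=4, bit27=1)
  nb ##.#.: next=.  (t=1,i=2, bit26=0)
  nb ##..#: next=#  (t=4,i=2, bit25=1)
  nb ##...: next=.  (t=0,i=5, bit24=0)
  nb #.###: next=.  (t=1,i=14, bit23=0)
  nb #.##.: next=.  (t=3,i=5, bit22=0)
  nb #.#.#: next=#  (t=1,i=12, bit21=1)
  nb #.#..: next=.  (t=0,i=13, bit20=0)
  nb #..##: next=.  (t=0,i=2, bit19=0)
  nb #..#.: next=#  (t=0,i=10, bit18=1)
  nb #...#: next=.  (t=0,i=6, bit17=0)
  nb #....: next=#  (t=1,i=5, bit16=1)
  nb .####: next=.  (t=1,i=15, bit15=0)
  nb .###.: next=.  (t=1,i=9, bit14=0)
  nb .##.#: next=#  (t=2,i=6, bit13=1)
  nb .##..: next=.  (t=0,i=4, bit12=0)
  nb .#.##: next=.  (t=1,i=13, bit11=0)
  nb .#.#.: next=#  (t=0,i=12, bit10=1)
  nb .#..#: next=#  (t=0,i=1, bit9=1)
  nb .#...: next=.  (t=1,i=4, bit8=0)
  nb ..###: next=#  (t=1,i=8, bit7=1)
  nb ..##.: next=#  (t=0,i=3, bit6=1)
  nb ..#.#: next=.  (t=0,i=11, bit5=0)
  nb ..#..: next=#  (t=0,i=0, bit4=1)
  nb ...##: next=.  (t=1,i=7, bit3=0)
  nb ...#.: next=.  (t=0,i=7, bit2=0)
  nb ....#: next=#  (t=1,i=6, bit1=1)
  nb .....: next=#  (t=2,i=0, bit0=1)
  bits 10001010001001010010011011010011 = 2317690579

2317690579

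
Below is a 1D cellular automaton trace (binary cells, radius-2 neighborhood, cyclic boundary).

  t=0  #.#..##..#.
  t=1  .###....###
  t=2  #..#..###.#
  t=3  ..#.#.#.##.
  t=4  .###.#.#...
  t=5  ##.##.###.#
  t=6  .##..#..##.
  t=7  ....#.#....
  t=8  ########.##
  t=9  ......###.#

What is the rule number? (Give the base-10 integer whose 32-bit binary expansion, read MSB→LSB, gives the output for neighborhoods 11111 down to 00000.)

2081722287

  [31] ##### => .  t=8,i=0
  [30] ####. => #  t=8,i=6
  [29] ###.# => #  t=1,i=10
  [28] ###.. => #  t=1,i=3
  [27] ##.## => #  t=1,i=0
  [26] ##.#. => #  t=4,i=4
  [25] ##..# => .  t=0,i=7
  [24] ##... => .  t=1,i=4
  [23] #.### => .  t=1,i=1
  [22] #.##. => .  t=2,i=10
  [21] #.#.# => .  t=0,i=0
  [20] #.#.. => #  t=0,i=2
  [19] #..## => .  t=0,i=4
  [18] #..#. => #  t=0,i=8
  [17] #...# => .  t=3,i=0
  [16] #.... => .  t=1,i=5
  [15] .#### => #  t=8,i=10
  [14] .###. => .  t=1,i=2
  [13] .##.# => .  t=5,i=4
  [12] .##.. => .  t=0,i=6
  [11] .#.## => #  t=3,i=7
  [10] .#.#. => #  t=0,i=1
  [9] .#..# => #  t=0,i=3
  [8] .#... => #  t=4,i=8
  [7] ..### => #  t=1,i=8
  [6] ..##. => .  t=0,i=5
  [5] ..#.# => #  t=0,i=9
  [4] ..#.. => .  t=2,i=3
  [3] ...## => #  t=1,i=7
  [2] ...#. => #  t=3,i=1
  [1] ....# => #  t=1,i=6
  [0] ..... => #  t=7,i=0
  bits 01111100000101001000111110101111 = 2081722287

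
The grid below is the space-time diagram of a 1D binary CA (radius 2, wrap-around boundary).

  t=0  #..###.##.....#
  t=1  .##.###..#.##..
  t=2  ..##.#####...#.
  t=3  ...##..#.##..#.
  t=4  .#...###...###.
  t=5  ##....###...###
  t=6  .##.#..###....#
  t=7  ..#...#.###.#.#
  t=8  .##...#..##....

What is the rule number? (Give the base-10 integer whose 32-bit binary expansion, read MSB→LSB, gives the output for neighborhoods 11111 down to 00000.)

  [31] ##### => #  t=2,i=7
  [30] ####. => .  t=2,i=8
  [29] ###.# => #  t=0,i=5
  [28] ###.. => #  t=1,i=6
  [27] ##.## => #  t=0,i=6
  [26] ##.#. => .  t=6,i=3
  [25] ##..# => #  t=0,i=1
  [24] ##... => #  t=0,i=9
  [23] #.### => .  t=1,i=4
  [22] #.##. => .  t=0,i=7
  [21] #.#.# => .  t=7,i=12
  [20] #.#.. => .  t=6,i=4
  [19] #..## => #  t=0,i=2
  [18] #..#. => #  t=1,i=8
  [17] #...# => .  t=1,i=14
  [16] #.... => .  t=0,i=10
  [15] .#### => .  t=2,i=6
  [14] .###. => #  t=0,i=4
  [13] .##.# => #  t=1,i=2
  [12] .##.. => .  t=0,i=0
  [11] .#.## => .  t=1,i=10
  [10] .#.#. => .  t=7,i=13
  [9] .#..# => .  t=6,i=5
  [8] .#... => .  t=2,i=14
  [7] ..### => .  t=0,i=3
  [6] ..##. => .  t=0,i=14
  [5] ..#.# => #  t=1,i=9
  [4] ..#.. => #  t=2,i=13
  [3] ...## => .  t=0,i=13
  [2] ...#. => .  t=2,i=12
  [1] ....# => #  t=0,i=12
  [0] ..... => #  t=0,i=11
  bits 10111011000011000110000000110011 = 3138150451

3138150451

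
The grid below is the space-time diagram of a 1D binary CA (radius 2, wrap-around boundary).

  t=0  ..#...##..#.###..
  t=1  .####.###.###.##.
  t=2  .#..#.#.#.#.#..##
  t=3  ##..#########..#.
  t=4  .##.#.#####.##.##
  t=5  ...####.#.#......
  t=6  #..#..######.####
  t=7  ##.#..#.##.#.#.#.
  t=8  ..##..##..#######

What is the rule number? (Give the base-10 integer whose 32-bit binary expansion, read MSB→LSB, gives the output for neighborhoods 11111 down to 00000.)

  [31] ##### => #  t=3,i=6
  [30] ####. => .  t=1,i=3
  [29] ###.# => #  t=1,i=4
  [28] ###.. => #  t=0,i=14
  [27] ##.## => .  t=1,i=5
  [26] ##.#. => #  t=2,i=0
  [25] ##..# => #  t=0,i=8
  [24] ##... => #  t=0,i=15
  [23] #.### => #  t=0,i=12
  [22] #.##. => .  t=1,i=14
  [21] #.#.# => #  t=2,i=6
  [20] #.#.. => #  t=2,i=1
  [19] #..## => .  t=1,i=0
  [18] #..#. => .  t=0,i=9
  [17] #...# => #  t=0,i=4
  [16] #.... => .  t=0,i=16
  [15] .#### => .  t=1,i=2
  [14] .###. => .  t=0,i=13
  [13] .##.# => .  t=2,i=16
  [12] .##.. => #  t=0,i=7
  [11] .#.## => #  t=0,i=11
  [10] .#.#. => #  t=2,i=5
  [9] .#..# => .  t=2,i=2
  [8] .#... => #  t=0,i=3
  [7] ..### => #  t=1,i=1
  [6] ..##. => #  t=0,i=6
  [5] ..#.# => #  t=0,i=10
  [4] ..#.. => #  t=0,i=2
  [3] ...## => .  t=0,i=5
  [2] ...#. => #  t=0,i=1
  [1] ....# => .  t=0,i=0
  [0] ..... => #  t=5,i=0
  bits 10110111101100100001110111110101 = 3081903605

3081903605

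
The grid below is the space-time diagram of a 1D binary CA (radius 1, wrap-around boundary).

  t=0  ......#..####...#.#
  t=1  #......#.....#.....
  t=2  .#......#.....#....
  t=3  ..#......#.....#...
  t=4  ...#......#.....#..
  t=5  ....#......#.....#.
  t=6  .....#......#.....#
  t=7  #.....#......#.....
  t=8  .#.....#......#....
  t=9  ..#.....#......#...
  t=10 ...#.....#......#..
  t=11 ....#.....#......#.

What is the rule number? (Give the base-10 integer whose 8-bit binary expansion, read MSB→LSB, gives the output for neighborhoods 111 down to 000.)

  ###|.  b7=0 t=0,i=10
  ##.|.  b6=0 t=0,i=12
  #.#|.  b5=0 t=0,i=17
  #..|#  b4=1 t=0,i=0
  .##|.  b3=0 t=0,i=9
  .#.|.  b2=0 t=0,i=6
  ..#|.  b1=0 t=0,i=5
  ...|.  b0=0 t=0,i=1
  bits 00010000 = 16

16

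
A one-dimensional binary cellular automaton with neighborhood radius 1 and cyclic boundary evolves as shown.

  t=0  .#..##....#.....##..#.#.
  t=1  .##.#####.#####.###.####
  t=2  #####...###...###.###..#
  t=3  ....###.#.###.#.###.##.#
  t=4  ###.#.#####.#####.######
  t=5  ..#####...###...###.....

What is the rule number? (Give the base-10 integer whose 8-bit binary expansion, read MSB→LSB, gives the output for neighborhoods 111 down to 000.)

125

  ### -> .   bit 7 = 0  t=1,i=5
  ##. -> #   bit 6 = 1  t=0,i=5
  #.# -> #   bit 5 = 1  t=0,i=21
  #.. -> #   bit 4 = 1  t=0,i=2
  .## -> #   bit 3 = 1  t=0,i=4
  .#. -> #   bit 2 = 1  t=0,i=1
  ..# -> .   bit 1 = 0  t=0,i=0
  ... -> #   bit 0 = 1  t=0,i=7
  bits 01111101 = 125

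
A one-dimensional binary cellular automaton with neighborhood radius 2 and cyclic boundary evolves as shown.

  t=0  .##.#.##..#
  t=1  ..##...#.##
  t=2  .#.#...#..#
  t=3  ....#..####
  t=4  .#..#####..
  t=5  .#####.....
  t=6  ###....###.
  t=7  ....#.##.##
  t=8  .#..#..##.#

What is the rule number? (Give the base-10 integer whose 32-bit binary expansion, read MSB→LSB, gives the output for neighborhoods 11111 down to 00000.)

739095481

  nb #####: next=.  (t=4,i=6, bit31=0)
  nb ####.: next=.  (t=3,i=9, bit30=0)
  nb ###.#: next=#  (t=6,i=9, bit29=1)
  nb ###..: next=.  (t=3,i=10, bit28=0)
  nb ##.##: next=#  (t=6,i=10, bit27=1)
  nb ##.#.: next=#  (t=0,i=3, bit26=1)
  nb ##..#: next=.  (t=0,i=8, bit25=0)
  nb ##...: next=.  (t=1,i=4, bit24=0)
  nb #.###: next=.  (t=6,i=0, bit23=0)
  nb #.##.: next=.  (t=0,i=1, bit22=0)
  nb #.#.#: next=.  (t=0,i=4, bit21=0)
  nb #.#..: next=.  (t=2,i=3, bit20=0)
  nb #..##: next=#  (t=1,i=1, bit19=1)
  nb #..#.: next=#  (t=0,i=9, bit18=1)
  nb #...#: next=.  (t=1,i=5, bit17=0)
  nb #....: next=#  (t=3,i=1, bit16=1)
  nb .####: next=#  (t=3,i=8, bit15=1)
  nb .###.: next=.  (t=6,i=1, bit14=0)
  nb .##.#: next=#  (t=0,i=2, bit13=1)
  nb .##..: next=#  (t=0,i=7, bit12=1)
  nb .#.##: next=.  (t=0,i=0, bit11=0)
  nb .#.#.: next=.  (t=2,i=0, bit10=0)
  nb .#..#: next=#  (t=2,i=8, bit9=1)
  nb .#...: next=#  (t=2,i=4, bit8=1)
  nb ..###: next=#  (t=3,i=7, bit7=1)
  nb ..##.: next=.  (t=1,i=2, bit6=0)
  nb ..#.#: next=#  (t=0,i=10, bit5=1)
  nb ..#..: next=#  (t=2,i=7, bit4=1)
  nb ...##: next=#  (t=5,i=0, bit3=1)
  nb ...#.: next=.  (t=1,i=6, bit2=0)
  nb ....#: next=.  (t=3,i=2, bit1=0)
  nb .....: next=#  (t=5,i=8, bit0=1)
  bits 00101100000011011011001110111001 = 739095481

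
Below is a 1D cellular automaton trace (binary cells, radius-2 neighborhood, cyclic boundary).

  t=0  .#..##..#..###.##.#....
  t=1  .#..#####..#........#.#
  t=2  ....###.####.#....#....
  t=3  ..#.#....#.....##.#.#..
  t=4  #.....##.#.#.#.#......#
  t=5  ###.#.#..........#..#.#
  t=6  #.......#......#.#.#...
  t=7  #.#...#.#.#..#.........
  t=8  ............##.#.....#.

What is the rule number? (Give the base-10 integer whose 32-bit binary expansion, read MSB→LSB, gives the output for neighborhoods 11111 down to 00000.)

2466615506

  nb #####: next=#  (t=1,i=6, bit31=1)
  nb ####.: next=.  (t=1,i=7, bit30=0)
  nb ###.#: next=.  (t=0,i=13, bit29=0)
  nb ###..: next=#  (t=1,i=8, bit28=1)
  nb ##.##: next=.  (t=0,i=14, bit27=0)
  nb ##.#.: next=.  (t=0,i=17, bit26=0)
  nb ##..#: next=#  (t=0,i=6, bit25=1)
  nb ##...: next=#  (t=4,i=1, bit24=1)
  nb #.###: next=.  (t=2,i=8, bit23=0)
  nb #.##.: next=.  (t=0,i=15, bit22=0)
  nb #.#.#: next=.  (t=1,i=22, bit21=0)
  nb #.#..: next=.  (t=0,i=18, bit20=0)
  nb #..##: next=.  (t=0,i=3, bit19=0)
  nb #..#.: next=#  (t=0,i=7, bit18=1)
  nb #...#: next=.  (t=6,i=21, bit17=0)
  nb #....: next=#  (t=0,i=20, bit16=1)
  nb .####: next=#  (t=1,i=5, bit15=1)
  nb .###.: next=.  (t=0,i=12, bit14=0)
  nb .##.#: next=.  (t=0,i=16, bit13=0)
  nb .##..: next=#  (t=0,i=5, bit12=1)
  nb .#.##: next=.  (t=5,i=21, bit11=0)
  nb .#.#.: next=.  (t=1,i=0, bit10=0)
  nb .#..#: next=.  (t=0,i=2, bit9=0)
  nb .#...: next=.  (t=0,i=19, bit8=0)
  nb ..###: next=#  (t=0,i=11, bit7=1)
  nb ..##.: next=#  (t=0,i=4, bit6=1)
  nb ..#.#: next=.  (t=1,i=20, bit5=0)
  nb ..#..: next=#  (t=0,i=1, bit4=1)
  nb ...##: next=.  (t=2,i=3, bit3=0)
  nb ...#.: next=.  (t=0,i=0, bit2=0)
  nb ....#: next=#  (t=0,i=22, bit1=1)
  nb .....: next=.  (t=0,i=21, bit0=0)
  bits 10010011000001011001000011010010 = 2466615506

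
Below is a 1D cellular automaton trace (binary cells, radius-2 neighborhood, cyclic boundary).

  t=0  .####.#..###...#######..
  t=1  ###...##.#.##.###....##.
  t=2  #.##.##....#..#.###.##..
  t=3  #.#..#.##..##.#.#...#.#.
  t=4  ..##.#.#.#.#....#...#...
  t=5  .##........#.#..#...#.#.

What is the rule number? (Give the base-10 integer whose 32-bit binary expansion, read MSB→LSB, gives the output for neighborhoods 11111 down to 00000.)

  nb #####: next=.  (t=0,i=17, bit31=0)
  nb ####.: next=.  (t=0,i=3, bit30=0)
  nb ###.#: next=.  (t=0,i=4, bit29=0)
  nb ###..: next=#  (t=0,i=11, bit28=1)
  nb ##.##: next=.  (t=1,i=13, bit27=0)
  nb ##.#.: next=.  (t=0,i=5, bit26=0)
  nb ##..#: next=#  (t=2,i=22, bit25=1)
  nb ##...: next=#  (t=0,i=12, bit24=1)
  nb #.###: next=#  (t=1,i=0, bit23=1)
  nb #.##.: next=#  (t=1,i=11, bit22=1)
  nb #.#.#: next=.  (t=1,i=9, bit21=0)
  nb #.#..: next=#  (t=0,i=6, bit20=1)
  nb #..##: next=.  (t=0,i=8, bit19=0)
  nb #..#.: next=.  (t=2,i=13, bit18=0)
  nb #...#: next=.  (t=0,i=13, bit17=0)
  nb #....: next=#  (t=1,i=18, bit16=1)
  nb .####: next=#  (t=0,i=2, bit15=1)
  nb .###.: next=.  (t=0,i=10, bit14=0)
  nb .##.#: next=.  (t=1,i=7, bit13=0)
  nb .##..: next=.  (t=2,i=6, bit12=0)
  nb .#.##: next=.  (t=1,i=10, bit11=0)
  nb .#.#.: next=.  (t=3,i=1, bit10=0)
  nb .#..#: next=#  (t=0,i=7, bit9=1)
  nb .#...: next=.  (t=3,i=17, bit8=0)
  nb ..###: next=#  (t=0,i=1, bit7=1)
  nb ..##.: next=#  (t=1,i=6, bit6=1)
  nb ..#.#: next=#  (t=2,i=0, bit5=1)
  nb ..#..: next=#  (t=2,i=11, bit4=1)
  nb ...##: next=#  (t=0,i=0, bit3=1)
  nb ...#.: next=.  (t=2,i=10, bit2=0)
  nb ....#: next=.  (t=1,i=19, bit1=0)
  nb .....: next=.  (t=4,i=23, bit0=0)
  bits 00010011110100011000001011111000 = 332497656

332497656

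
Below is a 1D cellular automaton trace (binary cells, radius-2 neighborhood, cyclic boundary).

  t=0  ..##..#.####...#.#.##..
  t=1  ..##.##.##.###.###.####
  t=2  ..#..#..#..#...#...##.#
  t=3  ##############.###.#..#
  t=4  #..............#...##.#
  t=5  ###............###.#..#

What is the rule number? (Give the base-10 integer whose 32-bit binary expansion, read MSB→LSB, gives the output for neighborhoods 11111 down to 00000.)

301438960

  #####|.  b31=0 t=3,i=1
  ####.|.  b30=0 t=0,i=10
  ###.#|.  b29=0 t=1,i=13
  ###..|#  b28=1 t=0,i=11
  ##.##|.  b27=0 t=1,i=4
  ##.#.|.  b26=0 t=2,i=21
  ##..#|.  b25=0 t=0,i=4
  ##...|#  b24=1 t=0,i=12
  #.###|#  b23=1 t=0,i=8
  #.##.|#  b22=1 t=0,i=19
  #.#.#|#  b21=1 t=0,i=17
  #.#..|#  b20=1 t=2,i=22
  #..##|.  b19=0 t=1,i=1
  #..#.|#  b18=1 t=0,i=5
  #...#|#  b17=1 t=0,i=13
  #....|#  b16=1 t=0,i=22
  .####|#  b15=1 t=0,i=9
  .###.|.  b14=0 t=1,i=12
  .##.#|.  b13=0 t=1,i=3
  .##..|#  b12=1 t=0,i=3
  .#.##|.  b11=0 t=0,i=7
  .#.#.|#  b10=1 t=0,i=16
  .#..#|#  b9=1 t=2,i=0
  .#...|#  b8=1 t=2,i=12
  ..###|#  b7=1 t=3,i=22
  ..##.|#  b6=1 t=0,i=2
  ..#.#|#  b5=1 t=0,i=6
  ..#..|#  b4=1 t=2,i=2
  ...##|.  b3=0 t=0,i=1
  ...#.|.  b2=0 t=0,i=14
  ....#|.  b1=0 t=0,i=0
  .....|.  b0=0 t=4,i=3
  bits 00010001111101111001011111110000 = 301438960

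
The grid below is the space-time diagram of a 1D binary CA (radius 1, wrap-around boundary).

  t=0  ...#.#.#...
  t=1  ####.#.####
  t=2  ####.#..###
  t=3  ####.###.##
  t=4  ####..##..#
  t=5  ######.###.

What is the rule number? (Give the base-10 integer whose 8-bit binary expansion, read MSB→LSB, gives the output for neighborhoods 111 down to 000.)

  nb ###: next=#  (t=1,i=0, bit7=1)
  nb ##.: next=#  (t=1,i=3, bit6=1)
  nb #.#: next=.  (t=0,i=4, bit5=0)
  nb #..: next=#  (t=0,i=8, bit4=1)
  nb .##: next=.  (t=1,i=7, bit3=0)
  nb .#.: next=#  (t=0,i=3, bit2=1)
  nb ..#: next=#  (t=0,i=2, bit1=1)
  nb ...: next=#  (t=0,i=0, bit0=1)
  bits 11010111 = 215

215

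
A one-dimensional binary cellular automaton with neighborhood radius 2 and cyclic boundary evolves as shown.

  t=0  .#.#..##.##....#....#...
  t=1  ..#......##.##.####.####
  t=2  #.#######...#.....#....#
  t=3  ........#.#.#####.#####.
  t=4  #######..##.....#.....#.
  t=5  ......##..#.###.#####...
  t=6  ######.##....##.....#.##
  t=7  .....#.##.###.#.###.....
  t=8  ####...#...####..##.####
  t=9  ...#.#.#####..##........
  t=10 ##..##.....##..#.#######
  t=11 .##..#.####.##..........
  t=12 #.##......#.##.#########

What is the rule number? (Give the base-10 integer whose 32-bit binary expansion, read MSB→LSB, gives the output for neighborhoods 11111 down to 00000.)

912479643

  #####|.  b31=0 t=2,i=4
  ####.|.  b30=0 t=1,i=17
  ###.#|#  b29=1 t=1,i=18
  ###..|#  b28=1 t=1,i=23
  ##.##|.  b27=0 t=0,i=8
  ##.#.|#  b26=1 t=7,i=13
  ##..#|#  b25=1 t=1,i=0
  ##...|.  b24=0 t=0,i=11
  #.###|.  b23=0 t=1,i=15
  #.##.|#  b22=1 t=0,i=9
  #.#.#|#  b21=1 t=3,i=10
  #.#..|.  b20=0 t=0,i=3
  #..##|.  b19=0 t=0,i=5
  #..#.|.  b18=0 t=1,i=1
  #...#|#  b17=1 t=2,i=10
  #....|#  b16=1 t=0,i=12
  .####|.  b15=0 t=1,i=16
  .###.|#  b14=1 t=5,i=13
  .##.#|.  b13=0 t=0,i=7
  .##..|#  b12=1 t=0,i=10
  .#.##|.  b11=0 t=3,i=11
  .#.#.|#  b10=1 t=0,i=2
  .#..#|.  b9=0 t=0,i=4
  .#...|#  b8=1 t=0,i=16
  ..###|#  b7=1 t=8,i=11
  ..##.|.  b6=0 t=0,i=6
  ..#.#|.  b5=0 t=0,i=1
  ..#..|#  b4=1 t=0,i=15
  ...##|#  b3=1 t=1,i=8
  ...#.|.  b2=0 t=0,i=0
  ....#|#  b1=1 t=0,i=13
  .....|#  b0=1 t=1,i=5
  bits 00110110011000110101010110011011 = 912479643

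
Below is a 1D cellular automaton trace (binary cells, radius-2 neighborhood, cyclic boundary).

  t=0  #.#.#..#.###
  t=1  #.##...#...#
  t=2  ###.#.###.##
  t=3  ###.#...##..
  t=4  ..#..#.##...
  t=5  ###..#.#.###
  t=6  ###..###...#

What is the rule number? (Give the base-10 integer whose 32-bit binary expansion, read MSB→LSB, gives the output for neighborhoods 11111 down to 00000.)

  #####|#  b31=1 t=2,i=0
  ####.|#  b30=1 t=0,i=11
  ###.#|#  b29=1 t=0,i=0
  ###..|#  b28=1 t=5,i=2
  ##.##|#  b27=1 t=1,i=1
  ##.#.|.  b26=0 t=0,i=1
  ##..#|.  b25=0 t=3,i=10
  ##...|#  b24=1 t=1,i=4
  #.###|.  b23=0 t=0,i=9
  #.##.|#  b22=1 t=1,i=2
  #.#.#|#  b21=1 t=0,i=2
  #.#..|.  b20=0 t=0,i=4
  #..##|.  b19=0 t=3,i=11
  #..#.|.  b18=0 t=0,i=6
  #...#|.  b17=0 t=1,i=5
  #....|#  b16=1 t=4,i=10
  .####|.  b15=0 t=0,i=10
  .###.|.  b14=0 t=2,i=7
  .##.#|#  b13=1 t=1,i=0
  .##..|.  b12=0 t=1,i=3
  .#.##|.  b11=0 t=0,i=8
  .#.#.|#  b10=1 t=0,i=3
  .#..#|.  b9=0 t=0,i=5
  .#...|#  b8=1 t=1,i=8
  ..###|.  b7=0 t=3,i=0
  ..##.|#  b6=1 t=1,i=11
  ..#.#|#  b5=1 t=0,i=7
  ..#..|#  b4=1 t=1,i=7
  ...##|#  b3=1 t=1,i=10
  ...#.|#  b2=1 t=1,i=6
  ....#|#  b1=1 t=4,i=0
  .....|#  b0=1 t=4,i=11
  bits 11111001011000010010010101111111 = 4183893375

4183893375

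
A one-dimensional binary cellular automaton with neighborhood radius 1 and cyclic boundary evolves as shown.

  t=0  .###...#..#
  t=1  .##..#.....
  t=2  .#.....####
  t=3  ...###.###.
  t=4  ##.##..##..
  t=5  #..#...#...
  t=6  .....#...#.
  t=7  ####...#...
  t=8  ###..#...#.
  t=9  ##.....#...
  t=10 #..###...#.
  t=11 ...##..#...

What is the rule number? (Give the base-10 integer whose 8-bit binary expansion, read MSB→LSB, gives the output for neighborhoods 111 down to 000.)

137

  ###|#  b7=1 t=0,i=2
  ##.|.  b6=0 t=0,i=3
  #.#|.  b5=0 t=0,i=0
  #..|.  b4=0 t=0,i=4
  .##|#  b3=1 t=0,i=1
  .#.|.  b2=0 t=0,i=7
  ..#|.  b1=0 t=0,i=6
  ...|#  b0=1 t=0,i=5
  bits 10001001 = 137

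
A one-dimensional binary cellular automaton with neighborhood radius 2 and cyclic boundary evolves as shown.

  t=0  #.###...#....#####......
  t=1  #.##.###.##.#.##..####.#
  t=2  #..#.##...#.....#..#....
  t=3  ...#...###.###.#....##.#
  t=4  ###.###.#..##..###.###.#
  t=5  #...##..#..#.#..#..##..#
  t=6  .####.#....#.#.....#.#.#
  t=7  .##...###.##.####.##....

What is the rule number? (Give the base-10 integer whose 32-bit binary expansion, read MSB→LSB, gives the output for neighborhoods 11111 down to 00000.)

  nb #####: next=#  (t=0,i=15, bit31=1)
  nb ####.: next=.  (t=0,i=16, bit30=0)
  nb ###.#: next=.  (t=1,i=7, bit29=0)
  nb ###..: next=.  (t=0,i=4, bit28=0)
  nb ##.##: next=.  (t=1,i=1, bit27=0)
  nb ##.#.: next=.  (t=1,i=11, bit26=0)
  nb ##..#: next=#  (t=1,i=16, bit25=1)
  nb ##...: next=#  (t=0,i=5, bit24=1)
  nb #.###: next=#  (t=0,i=2, bit23=1)
  nb #.##.: next=.  (t=1,i=2, bit22=0)
  nb #.#.#: next=.  (t=1,i=12, bit21=0)
  nb #.#..: next=#  (t=3,i=15, bit20=1)
  nb #..##: next=.  (t=1,i=17, bit19=0)
  nb #..#.: next=.  (t=2,i=2, bit18=0)
  nb #...#: next=#  (t=0,i=6, bit17=1)
  nb #....: next=#  (t=0,i=10, bit16=1)
  nb .####: next=#  (t=0,i=14, bit15=1)
  nb .###.: next=#  (t=0,i=3, bit14=1)
  nb .##.#: next=#  (t=1,i=0, bit13=1)
  nb .##..: next=.  (t=1,i=15, bit12=0)
  nb .#.##: next=.  (t=0,i=1, bit11=0)
  nb .#.#.: next=.  (t=5,i=12, bit10=0)
  nb .#..#: next=.  (t=2,i=1, bit9=0)
  nb .#...: next=#  (t=0,i=9, bit8=1)
  nb ..###: next=.  (t=0,i=13, bit7=0)
  nb ..##.: next=#  (t=3,i=20, bit6=1)
  nb ..#.#: next=#  (t=0,i=0, bit5=1)
  nb ..#..: next=.  (t=0,i=8, bit4=0)
  nb ...##: next=#  (t=0,i=12, bit3=1)
  nb ...#.: next=#  (t=0,i=7, bit2=1)
  nb ....#: next=.  (t=0,i=11, bit1=0)
  nb .....: next=#  (t=0,i=20, bit0=1)
  bits 10000011100100111110000101101101 = 2207506797

2207506797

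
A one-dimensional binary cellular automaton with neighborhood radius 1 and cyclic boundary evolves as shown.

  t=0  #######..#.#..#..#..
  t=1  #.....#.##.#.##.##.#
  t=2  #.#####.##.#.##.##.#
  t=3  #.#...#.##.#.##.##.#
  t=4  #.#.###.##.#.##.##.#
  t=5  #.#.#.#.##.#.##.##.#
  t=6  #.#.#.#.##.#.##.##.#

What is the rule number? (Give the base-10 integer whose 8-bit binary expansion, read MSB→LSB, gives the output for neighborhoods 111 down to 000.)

  [7] ### => .  t=0,i=1
  [6] ##. => #  t=0,i=6
  [5] #.# => .  t=0,i=10
  [4] #.. => .  t=0,i=7
  [3] .## => #  t=0,i=0
  [2] .#. => #  t=0,i=9
  [1] ..# => #  t=0,i=8
  [0] ... => #  t=1,i=2
  bits 01001111 = 79

79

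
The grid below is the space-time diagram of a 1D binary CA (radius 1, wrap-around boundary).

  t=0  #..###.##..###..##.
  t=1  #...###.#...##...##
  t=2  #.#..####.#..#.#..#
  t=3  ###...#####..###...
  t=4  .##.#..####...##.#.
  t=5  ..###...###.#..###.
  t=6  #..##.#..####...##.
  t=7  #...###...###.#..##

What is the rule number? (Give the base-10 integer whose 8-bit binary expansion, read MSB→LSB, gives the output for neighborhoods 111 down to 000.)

229

  ### -> #   bit 7 = 1  t=0,i=4
  ##. -> #   bit 6 = 1  t=0,i=5
  #.# -> #   bit 5 = 1  t=0,i=6
  #.. -> .   bit 4 = 0  t=0,i=1
  .## -> .   bit 3 = 0  t=0,i=3
  .#. -> #   bit 2 = 1  t=0,i=0
  ..# -> .   bit 1 = 0  t=0,i=2
  ... -> #   bit 0 = 1  t=1,i=2
  bits 11100101 = 229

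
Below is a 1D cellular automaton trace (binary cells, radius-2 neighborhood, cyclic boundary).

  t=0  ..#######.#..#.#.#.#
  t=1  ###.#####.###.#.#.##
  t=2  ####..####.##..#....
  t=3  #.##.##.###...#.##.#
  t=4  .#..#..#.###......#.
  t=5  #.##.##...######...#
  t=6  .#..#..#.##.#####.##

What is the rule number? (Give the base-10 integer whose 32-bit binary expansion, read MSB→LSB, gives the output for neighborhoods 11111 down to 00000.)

4179445705

  nb #####: next=#  (t=0,i=4, bit31=1)
  nb ####.: next=#  (t=0,i=7, bit30=1)
  nb ###.#: next=#  (t=0,i=8, bit29=1)
  nb ###..: next=#  (t=2,i=3, bit28=1)
  nb ##.##: next=#  (t=1,i=3, bit27=1)
  nb ##.#.: next=.  (t=0,i=9, bit26=0)
  nb ##..#: next=.  (t=2,i=4, bit25=0)
  nb ##...: next=#  (t=3,i=11, bit24=1)
  nb #.###: next=.  (t=1,i=4, bit23=0)
  nb #.##.: next=.  (t=2,i=11, bit22=0)
  nb #.#.#: next=.  (t=0,i=15, bit21=0)
  nb #.#..: next=#  (t=0,i=10, bit20=1)
  nb #..##: next=#  (t=0,i=1, bit19=1)
  nb #..#.: next=#  (t=0,i=12, bit18=1)
  nb #...#: next=.  (t=3,i=12, bit17=0)
  nb #....: next=#  (t=2,i=17, bit16=1)
  nb .####: next=.  (t=0,i=3, bit15=0)
  nb .###.: next=#  (t=1,i=11, bit14=1)
  nb .##.#: next=.  (t=3,i=0, bit13=0)
  nb .##..: next=.  (t=2,i=12, bit12=0)
  nb .#.##: next=.  (t=1,i=17, bit11=0)
  nb .#.#.: next=#  (t=0,i=14, bit10=1)
  nb .#..#: next=#  (t=0,i=0, bit9=1)
  nb .#...: next=#  (t=2,i=16, bit8=1)
  nb ..###: next=#  (t=0,i=2, bit7=1)
  nb ..##.: next=#  (t=5,i=19, bit6=1)
  nb ..#.#: next=.  (t=0,i=13, bit5=0)
  nb ..#..: next=.  (t=2,i=15, bit4=0)
  nb ...##: next=#  (t=2,i=19, bit3=1)
  nb ...#.: next=.  (t=3,i=13, bit2=0)
  nb ....#: next=.  (t=2,i=18, bit1=0)
  nb .....: next=#  (t=4,i=14, bit0=1)
  bits 11111001000111010100011111001001 = 4179445705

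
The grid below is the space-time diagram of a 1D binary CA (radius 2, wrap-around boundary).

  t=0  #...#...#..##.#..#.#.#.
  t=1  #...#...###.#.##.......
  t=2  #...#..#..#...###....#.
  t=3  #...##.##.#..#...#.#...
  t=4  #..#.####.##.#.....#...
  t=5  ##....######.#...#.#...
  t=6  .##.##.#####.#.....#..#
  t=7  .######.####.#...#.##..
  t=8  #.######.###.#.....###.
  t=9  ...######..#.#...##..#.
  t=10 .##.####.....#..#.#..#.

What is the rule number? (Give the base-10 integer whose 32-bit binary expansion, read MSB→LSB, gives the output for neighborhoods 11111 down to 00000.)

3914904090

  nb #####: next=#  (t=5,i=8, bit31=1)
  nb ####.: next=#  (t=4,i=7, bit30=1)
  nb ###.#: next=#  (t=1,i=10, bit29=1)
  nb ###..: next=.  (t=2,i=16, bit28=0)
  nb ##.##: next=#  (t=3,i=6, bit27=1)
  nb ##.#.: next=.  (t=0,i=13, bit26=0)
  nb ##..#: next=.  (t=9,i=9, bit25=0)
  nb ##...: next=#  (t=1,i=16, bit24=1)
  nb #.###: next=.  (t=4,i=5, bit23=0)
  nb #.##.: next=#  (t=1,i=14, bit22=1)
  nb #.#.#: next=.  (t=0,i=19, bit21=0)
  nb #.#..: next=#  (t=0,i=0, bit20=1)
  nb #..##: next=#  (t=0,i=10, bit19=1)
  nb #..#.: next=.  (t=0,i=16, bit18=0)
  nb #...#: next=.  (t=0,i=2, bit17=0)
  nb #....: next=.  (t=1,i=17, bit16=0)
  nb .####: next=#  (t=4,i=6, bit15=1)
  nb .###.: next=.  (t=1,i=9, bit14=0)
  nb .##.#: next=#  (t=0,i=12, bit13=1)
  nb .##..: next=#  (t=1,i=15, bit12=1)
  nb .#.##: next=.  (t=1,i=13, bit11=0)
  nb .#.#.: next=.  (t=0,i=18, bit10=0)
  nb .#..#: next=#  (t=0,i=9, bit9=1)
  nb .#...: next=.  (t=0,i=1, bit8=0)
  nb ..###: next=.  (t=1,i=8, bit7=0)
  nb ..##.: next=.  (t=0,i=11, bit6=0)
  nb ..#.#: next=.  (t=0,i=17, bit5=0)
  nb ..#..: next=#  (t=0,i=4, bit4=1)
  nb ...##: next=#  (t=1,i=7, bit3=1)
  nb ...#.: next=.  (t=0,i=3, bit2=0)
  nb ....#: next=#  (t=1,i=21, bit1=1)
  nb .....: next=.  (t=1,i=18, bit0=0)
  bits 11101001010110001011001000011010 = 3914904090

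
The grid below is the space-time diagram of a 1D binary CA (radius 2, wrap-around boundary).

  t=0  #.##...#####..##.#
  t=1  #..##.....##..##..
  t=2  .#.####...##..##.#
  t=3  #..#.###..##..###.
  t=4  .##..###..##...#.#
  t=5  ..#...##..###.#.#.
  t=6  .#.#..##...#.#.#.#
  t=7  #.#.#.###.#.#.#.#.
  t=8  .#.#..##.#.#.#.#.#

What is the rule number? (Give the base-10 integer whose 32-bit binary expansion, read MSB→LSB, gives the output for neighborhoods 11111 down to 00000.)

1434810180

  ##### -> .   bit 31 = 0  t=0,i=9
  ####. -> #   bit 30 = 1  t=0,i=10
  ###.# -> .   bit 29 = 0  t=3,i=16
  ###.. -> #   bit 28 = 1  t=0,i=11
  ##.## -> .   bit 27 = 0  t=0,i=1
  ##.#. -> #   bit 26 = 1  t=2,i=16
  ##..# -> .   bit 25 = 0  t=0,i=12
  ##... -> #   bit 24 = 1  t=0,i=4
  #.### -> #   bit 23 = 1  t=2,i=3
  #.##. -> .   bit 22 = 0  t=0,i=2
  #.#.# -> .   bit 21 = 0  t=2,i=1
  #.#.. -> .   bit 20 = 0  t=3,i=0
  #..## -> .   bit 19 = 0  t=0,i=13
  #..#. -> #   bit 18 = 1  t=1,i=17
  #...# -> .   bit 17 = 0  t=0,i=5
  #.... -> #   bit 16 = 1  t=1,i=6
  .#### -> .   bit 15 = 0  t=0,i=8
  .###. -> #   bit 14 = 1  t=3,i=6
  .##.# -> #   bit 13 = 1  t=0,i=0
  .##.. -> #   bit 12 = 1  t=0,i=3
  .#.## -> .   bit 11 = 0  t=2,i=2
  .#.#. -> #   bit 10 = 1  t=2,i=0
  .#..# -> #   bit 9 = 1  t=1,i=1
  .#... -> #   bit 8 = 1  t=5,i=3
  ..### -> .   bit 7 = 0  t=0,i=7
  ..##. -> #   bit 6 = 1  t=0,i=14
  ..#.# -> .   bit 5 = 0  t=3,i=3
  ..#.. -> .   bit 4 = 0  t=1,i=0
  ...## -> .   bit 3 = 0  t=0,i=6
  ...#. -> #   bit 2 = 1  t=4,i=14
  ....# -> .   bit 1 = 0  t=1,i=8
  ..... -> .   bit 0 = 0  t=1,i=7
  bits 01010101100001010111011101000100 = 1434810180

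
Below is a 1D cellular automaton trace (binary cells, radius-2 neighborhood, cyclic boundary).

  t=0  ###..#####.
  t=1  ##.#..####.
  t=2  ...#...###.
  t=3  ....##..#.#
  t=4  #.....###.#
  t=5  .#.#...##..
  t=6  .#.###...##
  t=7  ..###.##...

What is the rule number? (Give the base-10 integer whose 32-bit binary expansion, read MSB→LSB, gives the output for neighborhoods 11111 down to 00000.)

  #####|#  b31=1 t=0,i=7
  ####.|#  b30=1 t=0,i=8
  ###.#|#  b29=1 t=0,i=9
  ###..|.  b28=0 t=0,i=2
  ##.##|.  b27=0 t=0,i=10
  ##.#.|.  b26=0 t=1,i=2
  ##..#|#  b25=1 t=0,i=3
  ##...|#  b24=1 t=2,i=10
  #.###|#  b23=1 t=0,i=0
  #.##.|.  b22=0 t=1,i=0
  #.#.#|.  b21=0 t=6,i=1
  #.#..|#  b20=1 t=1,i=3
  #..##|.  b19=0 t=0,i=4
  #..#.|#  b18=1 t=3,i=7
  #...#|#  b17=1 t=2,i=5
  #....|.  b16=0 t=2,i=0
  .####|#  b15=1 t=0,i=6
  .###.|#  b14=1 t=0,i=1
  .##.#|.  b13=0 t=1,i=1
  .##..|.  b12=0 t=3,i=5
  .#.##|#  b11=1 t=6,i=2
  .#.#.|.  b10=0 t=3,i=9
  .#..#|.  b9=0 t=1,i=4
  .#...|#  b8=1 t=2,i=4
  ..###|.  b7=0 t=0,i=5
  ..##.|.  b6=0 t=3,i=4
  ..#.#|#  b5=1 t=3,i=8
  ..#..|.  b4=0 t=2,i=3
  ...##|.  b3=0 t=2,i=6
  ...#.|.  b2=0 t=2,i=2
  ....#|.  b1=0 t=2,i=1
  .....|#  b0=1 t=4,i=3
  bits 11100011100101101100100100100001 = 3818309921

3818309921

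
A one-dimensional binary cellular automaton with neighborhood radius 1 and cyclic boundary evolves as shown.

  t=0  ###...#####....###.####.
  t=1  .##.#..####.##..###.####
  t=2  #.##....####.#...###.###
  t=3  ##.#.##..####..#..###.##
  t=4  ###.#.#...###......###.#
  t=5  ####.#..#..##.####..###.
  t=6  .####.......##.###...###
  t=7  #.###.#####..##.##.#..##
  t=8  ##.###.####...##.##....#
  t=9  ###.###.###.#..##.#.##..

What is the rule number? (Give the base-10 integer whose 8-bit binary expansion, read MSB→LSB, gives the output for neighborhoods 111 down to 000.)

  nb ###: next=#  (t=0,i=1, bit7=1)
  nb ##.: next=#  (t=0,i=2, bit6=1)
  nb #.#: next=#  (t=0,i=18, bit5=1)
  nb #..: next=.  (t=0,i=3, bit4=0)
  nb .##: next=.  (t=0,i=0, bit3=0)
  nb .#.: next=.  (t=1,i=4, bit2=0)
  nb ..#: next=.  (t=0,i=5, bit1=0)
  nb ...: next=#  (t=0,i=4, bit0=1)
  bits 11100001 = 225

225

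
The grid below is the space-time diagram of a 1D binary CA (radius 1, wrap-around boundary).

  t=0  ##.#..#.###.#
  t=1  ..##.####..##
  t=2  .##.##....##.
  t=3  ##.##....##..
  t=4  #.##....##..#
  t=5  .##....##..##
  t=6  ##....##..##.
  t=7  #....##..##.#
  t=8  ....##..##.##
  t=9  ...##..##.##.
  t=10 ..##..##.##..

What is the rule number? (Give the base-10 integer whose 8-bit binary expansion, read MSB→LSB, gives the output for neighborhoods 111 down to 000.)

46

  [7] ### => .  t=0,i=0
  [6] ##. => .  t=0,i=1
  [5] #.# => #  t=0,i=2
  [4] #.. => .  t=0,i=4
  [3] .## => #  t=0,i=8
  [2] .#. => #  t=0,i=3
  [1] ..# => #  t=0,i=5
  [0] ... => .  t=2,i=7
  bits 00101110 = 46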